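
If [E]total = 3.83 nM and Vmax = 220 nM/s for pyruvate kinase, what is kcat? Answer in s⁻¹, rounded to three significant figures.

57.4 s⁻¹

kcat = Vmax/[E]total = 220 nM/s / 3.83 nM = 57.4 s⁻¹.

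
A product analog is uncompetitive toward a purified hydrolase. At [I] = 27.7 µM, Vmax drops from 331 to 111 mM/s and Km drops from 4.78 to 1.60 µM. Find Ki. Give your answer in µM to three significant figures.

14.0 µM

Uncompetitive: Vmax,app = Vmax/α (and Km,app = Km/α) with α = 1 + [I]/Ki.
α = Vmax/Vmax,app = 331/111 = 2.982.
Ki = [I]/(α − 1) = 27.7/1.982 = 14.0 µM.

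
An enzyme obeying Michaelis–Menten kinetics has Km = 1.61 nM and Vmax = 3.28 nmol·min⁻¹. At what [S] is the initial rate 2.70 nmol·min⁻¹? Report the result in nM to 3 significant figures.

7.49 nM

The required fractional saturation is v/Vmax = 2.70/3.28 = 0.8232.
Then [S]/(Km+[S]) = 0.8232 ⇒ [S] = 1.61 × 0.8232/(1 − 0.8232) = 7.49 nM.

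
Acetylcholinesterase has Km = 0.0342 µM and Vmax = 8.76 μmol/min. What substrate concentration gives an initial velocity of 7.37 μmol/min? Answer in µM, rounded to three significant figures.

The required fractional saturation is v/Vmax = 7.37/8.76 = 0.8413.
Then [S]/(Km+[S]) = 0.8413 ⇒ [S] = 0.0342 × 0.8413/(1 − 0.8413) = 0.181 µM.

0.181 µM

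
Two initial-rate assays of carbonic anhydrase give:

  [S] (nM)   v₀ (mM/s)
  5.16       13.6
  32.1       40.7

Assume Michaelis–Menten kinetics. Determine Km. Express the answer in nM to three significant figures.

In reciprocal form, 1/v = (Km/Vmax)·(1/[S]) + 1/Vmax. The two points give (1/[S], 1/v) = (0.1938, 0.07353) and (0.03115, 0.02457).
Slope = (0.07353 − 0.02457)/(0.1938 − 0.03115) = 0.3010; intercept = 0.07353 − 0.3010×0.1938 = 0.01519.
Vmax = 1/intercept = 65.8 mM/s; Km = slope × Vmax = 0.3010 × 65.8 = 19.8 nM.

19.8 nM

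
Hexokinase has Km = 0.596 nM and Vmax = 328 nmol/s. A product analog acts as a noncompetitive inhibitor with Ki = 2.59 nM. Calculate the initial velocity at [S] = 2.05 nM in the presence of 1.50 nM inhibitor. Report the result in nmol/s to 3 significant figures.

With α = 1 + [I]/Ki = 1 + 1.50/2.59 = 1.579, the noncompetitive rate law is v = (Vmax/α)·[S] / (Km + [S]).
v = (328/1.579)×2.05 / (0.596 + 2.05) = 425.8/2.646 = 161 nmol/s.

161 nmol/s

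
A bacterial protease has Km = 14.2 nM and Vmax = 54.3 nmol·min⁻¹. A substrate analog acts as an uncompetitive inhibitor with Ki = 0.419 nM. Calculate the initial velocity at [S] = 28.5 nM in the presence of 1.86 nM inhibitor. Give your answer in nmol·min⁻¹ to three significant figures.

With α = 1 + [I]/Ki = 1 + 1.86/0.419 = 5.439, the uncompetitive rate law is v = (Vmax/α)·[S] / (Km/α + [S]).
v = (54.3/5.439)×28.5 / (14.2/5.439 + 28.5) = 284.5/31.11 = 9.15 nmol·min⁻¹.

9.15 nmol·min⁻¹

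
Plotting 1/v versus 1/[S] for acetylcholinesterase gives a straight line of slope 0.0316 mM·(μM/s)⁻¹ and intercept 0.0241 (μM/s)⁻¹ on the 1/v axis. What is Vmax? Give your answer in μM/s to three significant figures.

41.5 μM/s

The y-intercept of a Lineweaver–Burk plot equals 1/Vmax, so Vmax = 1/0.0241 = 41.5 μM/s.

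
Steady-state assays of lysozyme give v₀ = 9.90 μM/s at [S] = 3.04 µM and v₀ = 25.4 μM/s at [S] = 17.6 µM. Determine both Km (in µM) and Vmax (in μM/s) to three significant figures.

Km = 8.55 µM; Vmax = 37.7 μM/s

From v = Vmax[S]/(Km+[S]), each point gives Vmax = v(Km+[S])/[S].
Equating: 9.90(Km+3.04)/3.04 = 25.4(Km+17.6)/17.6.
3.257·Km + 9.90 = 1.443·Km + 25.4, so (3.257 − 1.443)·Km = 25.4 − 9.90.
Km = 15.50/1.813 = 8.55 µM; then Vmax = 9.90(8.55+3.04)/3.04 = 37.7 μM/s.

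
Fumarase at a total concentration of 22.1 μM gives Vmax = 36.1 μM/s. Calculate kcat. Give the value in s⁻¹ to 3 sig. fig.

1.63 s⁻¹

kcat = Vmax/[E]total = 36.1 μM/s / 22.1 μM = 1.63 s⁻¹.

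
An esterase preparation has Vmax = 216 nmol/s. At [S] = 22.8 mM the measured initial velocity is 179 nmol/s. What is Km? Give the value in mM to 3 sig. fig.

4.71 mM

v/Vmax = 179/216 = 0.8287 = [S]/(Km+[S]).
So Km + [S] = [S]/0.8287 = 27.51 mM, giving Km = 27.51 − 22.8 = 4.71 mM.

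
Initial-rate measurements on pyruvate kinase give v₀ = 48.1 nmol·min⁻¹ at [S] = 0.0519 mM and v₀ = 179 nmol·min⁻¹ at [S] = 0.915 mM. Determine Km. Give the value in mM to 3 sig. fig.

From v = Vmax[S]/(Km+[S]), each point gives Vmax = v(Km+[S])/[S].
Equating: 48.1(Km+0.0519)/0.0519 = 179(Km+0.915)/0.915.
926.8·Km + 48.1 = 195.6·Km + 179, so (926.8 − 195.6)·Km = 179 − 48.1.
Km = 130.9/731.2 = 0.179 mM; then Vmax = 48.1(0.179+0.0519)/0.0519 = 214 nmol·min⁻¹.

0.179 mM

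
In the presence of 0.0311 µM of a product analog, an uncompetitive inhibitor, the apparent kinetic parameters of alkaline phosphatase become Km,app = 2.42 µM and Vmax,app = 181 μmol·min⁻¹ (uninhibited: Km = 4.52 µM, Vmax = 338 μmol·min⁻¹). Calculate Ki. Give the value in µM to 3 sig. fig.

0.0359 µM

Uncompetitive: Vmax,app = Vmax/α (and Km,app = Km/α) with α = 1 + [I]/Ki.
α = Vmax/Vmax,app = 338/181 = 1.867.
Ki = [I]/(α − 1) = 0.0311/0.8674 = 0.0359 µM.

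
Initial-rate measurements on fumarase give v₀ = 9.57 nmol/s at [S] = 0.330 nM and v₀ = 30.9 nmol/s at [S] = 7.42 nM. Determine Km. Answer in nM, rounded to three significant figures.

0.859 nM

From v = Vmax[S]/(Km+[S]), each point gives Vmax = v(Km+[S])/[S].
Equating: 9.57(Km+0.330)/0.330 = 30.9(Km+7.42)/7.42.
29.00·Km + 9.57 = 4.164·Km + 30.9, so (29.00 − 4.164)·Km = 30.9 − 9.57.
Km = 21.33/24.84 = 0.859 nM; then Vmax = 9.57(0.859+0.330)/0.330 = 34.5 nmol/s.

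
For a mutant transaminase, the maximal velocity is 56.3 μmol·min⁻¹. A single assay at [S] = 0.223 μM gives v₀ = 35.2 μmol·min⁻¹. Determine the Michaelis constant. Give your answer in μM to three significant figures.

v/Vmax = 35.2/56.3 = 0.6252 = [S]/(Km+[S]).
So Km + [S] = [S]/0.6252 = 0.3567 μM, giving Km = 0.3567 − 0.223 = 0.134 μM.

0.134 μM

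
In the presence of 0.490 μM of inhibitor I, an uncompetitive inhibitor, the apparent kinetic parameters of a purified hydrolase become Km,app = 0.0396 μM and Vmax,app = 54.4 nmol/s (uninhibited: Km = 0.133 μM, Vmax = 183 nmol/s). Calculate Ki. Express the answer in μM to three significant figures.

Uncompetitive: Vmax,app = Vmax/α (and Km,app = Km/α) with α = 1 + [I]/Ki.
α = Vmax/Vmax,app = 183/54.4 = 3.364.
Since α = 1 + [I]/Ki, [I]/Ki = 3.364 − 1 = 2.364 and Ki = 0.490/2.364 = 0.207 μM.

0.207 μM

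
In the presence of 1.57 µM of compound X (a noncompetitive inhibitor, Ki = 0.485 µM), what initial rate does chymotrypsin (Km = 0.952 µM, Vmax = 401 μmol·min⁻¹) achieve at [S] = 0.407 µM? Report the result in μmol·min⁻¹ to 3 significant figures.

With α = 1 + [I]/Ki = 1 + 1.57/0.485 = 4.237, the noncompetitive rate law is v = (Vmax/α)·[S] / (Km + [S]).
v = (401/4.237)×0.407 / (0.952 + 0.407) = 38.52/1.359 = 28.3 μmol·min⁻¹.

28.3 μmol·min⁻¹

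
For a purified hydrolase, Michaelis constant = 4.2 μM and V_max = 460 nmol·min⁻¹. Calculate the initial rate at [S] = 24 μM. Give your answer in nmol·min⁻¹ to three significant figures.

v = Vmax·[S]/(Km + [S]) = 460 × 24 / (4.2 + 24)
  = 11040 / 28.20 = 391 nmol·min⁻¹.

391 nmol·min⁻¹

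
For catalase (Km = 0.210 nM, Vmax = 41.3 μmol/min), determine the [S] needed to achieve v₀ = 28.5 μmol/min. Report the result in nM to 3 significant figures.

0.468 nM

Rearranging v = Vmax[S]/(Km+[S]) gives [S] = Km·v/(Vmax − v).
[S] = 0.210 × 28.5 / (41.3 − 28.5) = 5.985/12.80 = 0.468 nM.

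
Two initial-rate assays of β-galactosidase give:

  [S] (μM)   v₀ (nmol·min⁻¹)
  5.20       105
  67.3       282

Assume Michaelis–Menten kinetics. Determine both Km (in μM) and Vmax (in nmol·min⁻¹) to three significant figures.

From v = Vmax[S]/(Km+[S]), each point gives Vmax = v(Km+[S])/[S].
Equating: 105(Km+5.20)/5.20 = 282(Km+67.3)/67.3.
20.19·Km + 105 = 4.190·Km + 282, so (20.19 − 4.190)·Km = 282 − 105.
Km = 177.0/16.00 = 11.1 μM; then Vmax = 105(11.1+5.20)/5.20 = 328 nmol·min⁻¹.

Km = 11.1 μM; Vmax = 328 nmol·min⁻¹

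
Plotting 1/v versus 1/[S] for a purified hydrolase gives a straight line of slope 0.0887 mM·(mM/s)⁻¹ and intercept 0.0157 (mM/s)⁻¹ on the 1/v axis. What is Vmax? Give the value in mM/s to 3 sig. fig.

63.7 mM/s

The y-intercept of a Lineweaver–Burk plot equals 1/Vmax, so Vmax = 1/0.0157 = 63.7 mM/s.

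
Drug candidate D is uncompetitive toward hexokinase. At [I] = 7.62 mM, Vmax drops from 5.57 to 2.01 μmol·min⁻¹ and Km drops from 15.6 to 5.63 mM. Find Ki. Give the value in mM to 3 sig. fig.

Uncompetitive: Vmax,app = Vmax/α (and Km,app = Km/α) with α = 1 + [I]/Ki.
α = Vmax/Vmax,app = 5.57/2.01 = 2.771.
Since α = 1 + [I]/Ki, [I]/Ki = 2.771 − 1 = 1.771 and Ki = 7.62/1.771 = 4.30 mM.

4.30 mM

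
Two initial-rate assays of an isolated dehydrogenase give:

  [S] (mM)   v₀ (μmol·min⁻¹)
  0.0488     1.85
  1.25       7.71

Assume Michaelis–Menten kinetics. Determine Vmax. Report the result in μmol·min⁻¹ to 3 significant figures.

From v = Vmax[S]/(Km+[S]), each point gives Vmax = v(Km+[S])/[S].
Equating: 1.85(Km+0.0488)/0.0488 = 7.71(Km+1.25)/1.25.
37.91·Km + 1.85 = 6.168·Km + 7.71, so (37.91 − 6.168)·Km = 7.71 − 1.85.
Km = 5.860/31.74 = 0.185 mM; then Vmax = 1.85(0.185+0.0488)/0.0488 = 8.85 μmol·min⁻¹.

8.85 μmol·min⁻¹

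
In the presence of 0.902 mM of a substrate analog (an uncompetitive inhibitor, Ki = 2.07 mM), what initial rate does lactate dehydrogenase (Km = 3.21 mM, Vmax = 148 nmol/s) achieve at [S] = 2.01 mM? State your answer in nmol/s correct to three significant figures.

48.8 nmol/s

With α = 1 + [I]/Ki = 1 + 0.902/2.07 = 1.436, the uncompetitive rate law is v = (Vmax/α)·[S] / (Km/α + [S]).
v = (148/1.436)×2.01 / (3.21/1.436 + 2.01) = 207.2/4.246 = 48.8 nmol/s.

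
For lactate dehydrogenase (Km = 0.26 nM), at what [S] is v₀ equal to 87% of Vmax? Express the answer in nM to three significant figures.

v/Vmax = [S]/(Km+[S]) = 0.87, so [S] = Km·0.87/(1 − 0.87) = 0.26 × 6.692.
[S] = 1.74 nM.

1.74 nM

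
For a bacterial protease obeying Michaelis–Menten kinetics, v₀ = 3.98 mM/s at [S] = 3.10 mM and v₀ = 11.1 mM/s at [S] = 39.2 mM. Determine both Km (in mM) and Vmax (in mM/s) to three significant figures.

In reciprocal form, 1/v = (Km/Vmax)·(1/[S]) + 1/Vmax. The two points give (1/[S], 1/v) = (0.3226, 0.2513) and (0.02551, 0.09009).
Slope = (0.2513 − 0.09009)/(0.3226 − 0.02551) = 0.5425; intercept = 0.2513 − 0.5425×0.3226 = 0.07625.
Vmax = 1/intercept = 13.1 mM/s; Km = slope × Vmax = 0.5425 × 13.1 = 7.11 mM.

Km = 7.11 mM; Vmax = 13.1 mM/s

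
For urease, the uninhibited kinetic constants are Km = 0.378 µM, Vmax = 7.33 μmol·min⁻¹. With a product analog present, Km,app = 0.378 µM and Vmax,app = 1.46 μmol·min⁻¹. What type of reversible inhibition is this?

noncompetitive

Vmax decreases (7.33 → 1.46 μmol·min⁻¹) while Km is unchanged — pure noncompetitive inhibition.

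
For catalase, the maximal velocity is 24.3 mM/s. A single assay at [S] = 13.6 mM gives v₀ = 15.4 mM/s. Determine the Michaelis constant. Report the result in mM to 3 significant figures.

v/Vmax = 15.4/24.3 = 0.6337 = [S]/(Km+[S]).
So Km + [S] = [S]/0.6337 = 21.46 mM, giving Km = 21.46 − 13.6 = 7.86 mM.

7.86 mM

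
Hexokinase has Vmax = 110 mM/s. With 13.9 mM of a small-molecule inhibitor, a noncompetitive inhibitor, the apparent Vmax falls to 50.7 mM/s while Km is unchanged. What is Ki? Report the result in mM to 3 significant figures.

11.9 mM

Noncompetitive: Vmax,app = Vmax/α with α = 1 + [I]/Ki.
α = Vmax/Vmax,app = 110/50.7 = 2.170.
Since α = 1 + [I]/Ki, [I]/Ki = 2.170 − 1 = 1.170 and Ki = 13.9/1.170 = 11.9 mM.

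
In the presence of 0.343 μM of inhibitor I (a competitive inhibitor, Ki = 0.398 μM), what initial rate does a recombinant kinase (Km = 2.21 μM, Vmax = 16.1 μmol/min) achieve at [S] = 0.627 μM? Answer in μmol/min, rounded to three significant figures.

With α = 1 + [I]/Ki = 1 + 0.343/0.398 = 1.862, the competitive rate law is v = Vmax[S] / (αKm + [S]).
v = 16.1×0.627 / (1.862×2.21 + 0.627) = 10.09/4.742 = 2.13 μmol/min.

2.13 μmol/min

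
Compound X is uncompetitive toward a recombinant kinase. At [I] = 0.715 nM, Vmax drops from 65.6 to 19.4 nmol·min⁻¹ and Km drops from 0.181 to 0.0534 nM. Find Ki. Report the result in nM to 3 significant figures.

0.300 nM

Uncompetitive: Vmax,app = Vmax/α (and Km,app = Km/α) with α = 1 + [I]/Ki.
α = Vmax/Vmax,app = 65.6/19.4 = 3.381.
Ki = [I]/(α − 1) = 0.715/2.381 = 0.300 nM.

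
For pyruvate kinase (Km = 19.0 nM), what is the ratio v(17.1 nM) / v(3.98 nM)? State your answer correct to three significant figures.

The fractional saturations are [S]/(Km+[S]) = 3.98/22.98 = 0.1732 and 17.1/36.10 = 0.4737.
v₂/v₁ is just their ratio: 0.4737/0.1732 = 2.73.

2.73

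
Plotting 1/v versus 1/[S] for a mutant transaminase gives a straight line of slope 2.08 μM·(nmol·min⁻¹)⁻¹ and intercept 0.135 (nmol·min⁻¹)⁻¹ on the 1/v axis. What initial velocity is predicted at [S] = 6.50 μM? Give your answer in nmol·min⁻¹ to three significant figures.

2.20 nmol·min⁻¹

The y-intercept is 1/Vmax, so Vmax = 1/0.135 = 7.41 nmol·min⁻¹.
The slope is Km/Vmax, so Km = 2.08 × 7.41 = 15.4 μM.
Then v = 7.41 × 6.50/(15.4 + 6.50) = 2.20 nmol·min⁻¹.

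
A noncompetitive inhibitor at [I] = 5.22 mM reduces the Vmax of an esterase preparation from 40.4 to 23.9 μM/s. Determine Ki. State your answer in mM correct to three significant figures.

Noncompetitive: Vmax,app = Vmax/α with α = 1 + [I]/Ki.
α = Vmax/Vmax,app = 40.4/23.9 = 1.690.
Ki = [I]/(α − 1) = 5.22/0.6904 = 7.56 mM.

7.56 mM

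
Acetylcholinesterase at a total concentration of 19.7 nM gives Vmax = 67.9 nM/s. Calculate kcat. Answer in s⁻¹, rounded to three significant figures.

kcat = Vmax/[E]total = 67.9 nM/s / 19.7 nM = 3.45 s⁻¹.

3.45 s⁻¹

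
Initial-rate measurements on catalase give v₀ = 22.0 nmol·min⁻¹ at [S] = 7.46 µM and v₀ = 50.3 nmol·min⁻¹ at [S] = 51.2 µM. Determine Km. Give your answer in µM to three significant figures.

From v = Vmax[S]/(Km+[S]), each point gives Vmax = v(Km+[S])/[S].
Equating: 22.0(Km+7.46)/7.46 = 50.3(Km+51.2)/51.2.
2.949·Km + 22.0 = 0.9824·Km + 50.3, so (2.949 − 0.9824)·Km = 50.3 − 22.0.
Km = 28.30/1.967 = 14.4 µM; then Vmax = 22.0(14.4+7.46)/7.46 = 64.4 nmol·min⁻¹.

14.4 µM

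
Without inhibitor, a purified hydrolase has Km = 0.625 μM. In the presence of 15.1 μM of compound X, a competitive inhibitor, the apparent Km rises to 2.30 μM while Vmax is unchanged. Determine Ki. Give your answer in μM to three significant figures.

Competitive: Km,app = α·Km with α = 1 + [I]/Ki.
α = Km,app/Km = 2.30/0.625 = 3.680.
Ki = [I]/(α − 1) = 15.1/2.680 = 5.63 μM.

5.63 μM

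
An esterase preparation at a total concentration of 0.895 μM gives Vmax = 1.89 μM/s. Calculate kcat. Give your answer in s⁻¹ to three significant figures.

kcat = Vmax/[E]total = 1.89 μM/s / 0.895 μM = 2.11 s⁻¹.

2.11 s⁻¹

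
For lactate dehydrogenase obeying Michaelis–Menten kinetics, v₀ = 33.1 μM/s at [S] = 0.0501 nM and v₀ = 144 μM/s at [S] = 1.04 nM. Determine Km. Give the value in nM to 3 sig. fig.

In reciprocal form, 1/v = (Km/Vmax)·(1/[S]) + 1/Vmax. The two points give (1/[S], 1/v) = (19.96, 0.03021) and (0.9615, 0.006944).
Slope = (0.03021 − 0.006944)/(19.96 − 0.9615) = 0.001225; intercept = 0.03021 − 0.001225×19.96 = 0.005767.
Vmax = 1/intercept = 173 μM/s; Km = slope × Vmax = 0.001225 × 173 = 0.212 nM.

0.212 nM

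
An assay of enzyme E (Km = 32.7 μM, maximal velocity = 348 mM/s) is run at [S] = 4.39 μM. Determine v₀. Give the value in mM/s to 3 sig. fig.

[S]/(Km+[S]) = 4.39/37.09 = 0.1184, the fractional saturation.
v = 0.1184 × Vmax = 0.1184 × 348 = 41.2 mM/s.

41.2 mM/s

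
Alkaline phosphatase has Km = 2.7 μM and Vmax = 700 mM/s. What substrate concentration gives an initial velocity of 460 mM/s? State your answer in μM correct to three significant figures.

The required fractional saturation is v/Vmax = 460/700 = 0.6571.
Then [S]/(Km+[S]) = 0.6571 ⇒ [S] = 2.7 × 0.6571/(1 − 0.6571) = 5.18 μM.

5.18 μM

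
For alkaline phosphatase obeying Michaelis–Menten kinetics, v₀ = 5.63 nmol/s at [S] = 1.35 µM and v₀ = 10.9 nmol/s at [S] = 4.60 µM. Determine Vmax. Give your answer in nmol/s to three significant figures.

In reciprocal form, 1/v = (Km/Vmax)·(1/[S]) + 1/Vmax. The two points give (1/[S], 1/v) = (0.7407, 0.1776) and (0.2174, 0.09174).
Slope = (0.1776 − 0.09174)/(0.7407 − 0.2174) = 0.1641; intercept = 0.1776 − 0.1641×0.7407 = 0.05607.
Vmax = 1/intercept = 17.8 nmol/s; Km = slope × Vmax = 0.1641 × 17.8 = 2.93 µM.

17.8 nmol/s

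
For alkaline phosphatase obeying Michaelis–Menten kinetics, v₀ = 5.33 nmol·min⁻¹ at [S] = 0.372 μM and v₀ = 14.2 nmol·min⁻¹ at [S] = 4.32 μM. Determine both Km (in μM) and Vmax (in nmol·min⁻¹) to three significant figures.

From v = Vmax[S]/(Km+[S]), each point gives Vmax = v(Km+[S])/[S].
Equating: 5.33(Km+0.372)/0.372 = 14.2(Km+4.32)/4.32.
14.33·Km + 5.33 = 3.287·Km + 14.2, so (14.33 − 3.287)·Km = 14.2 − 5.33.
Km = 8.870/11.04 = 0.803 μM; then Vmax = 5.33(0.803+0.372)/0.372 = 16.8 nmol·min⁻¹.

Km = 0.803 μM; Vmax = 16.8 nmol·min⁻¹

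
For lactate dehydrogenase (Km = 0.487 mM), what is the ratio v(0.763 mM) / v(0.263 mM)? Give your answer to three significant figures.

The fractional saturations are [S]/(Km+[S]) = 0.263/0.7500 = 0.3507 and 0.763/1.250 = 0.6104.
v₂/v₁ is just their ratio: 0.6104/0.3507 = 1.74.

1.74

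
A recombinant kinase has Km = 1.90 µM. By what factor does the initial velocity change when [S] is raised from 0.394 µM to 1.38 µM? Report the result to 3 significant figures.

2.45

Since Vmax cancels, v₂/v₁ = [S]₂(Km+[S]₁) / [S]₁(Km+[S]₂).
= 1.38×(1.90+0.394) / (0.394×(1.90+1.38)) = 3.166/1.292 = 2.45.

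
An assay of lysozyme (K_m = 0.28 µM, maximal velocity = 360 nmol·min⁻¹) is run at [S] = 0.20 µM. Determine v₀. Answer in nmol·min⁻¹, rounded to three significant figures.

[S]/(Km+[S]) = 0.20/0.4800 = 0.4167, the fractional saturation.
v = 0.4167 × Vmax = 0.4167 × 360 = 150 nmol·min⁻¹.

150 nmol·min⁻¹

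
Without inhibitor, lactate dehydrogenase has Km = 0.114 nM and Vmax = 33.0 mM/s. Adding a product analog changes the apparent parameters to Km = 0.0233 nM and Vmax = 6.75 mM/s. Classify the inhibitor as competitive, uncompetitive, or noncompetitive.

uncompetitive

Both Km and Vmax decrease by the same factor (~4.89-fold) — characteristic of uncompetitive inhibition.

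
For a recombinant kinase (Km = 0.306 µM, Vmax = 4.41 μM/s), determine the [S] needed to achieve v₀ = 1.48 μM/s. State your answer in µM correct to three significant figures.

Rearranging v = Vmax[S]/(Km+[S]) gives [S] = Km·v/(Vmax − v).
[S] = 0.306 × 1.48 / (4.41 − 1.48) = 0.4529/2.930 = 0.155 µM.

0.155 µM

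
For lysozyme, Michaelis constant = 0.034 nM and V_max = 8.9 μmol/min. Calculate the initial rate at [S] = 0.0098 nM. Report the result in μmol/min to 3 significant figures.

[S]/(Km+[S]) = 0.0098/0.04380 = 0.2237, the fractional saturation.
v = 0.2237 × Vmax = 0.2237 × 8.9 = 1.99 μmol/min.

1.99 μmol/min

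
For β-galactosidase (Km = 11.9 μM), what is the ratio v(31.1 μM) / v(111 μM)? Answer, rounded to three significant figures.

0.801

Since Vmax cancels, v₂/v₁ = [S]₂(Km+[S]₁) / [S]₁(Km+[S]₂).
= 31.1×(11.9+111) / (111×(11.9+31.1)) = 3822/4773 = 0.801.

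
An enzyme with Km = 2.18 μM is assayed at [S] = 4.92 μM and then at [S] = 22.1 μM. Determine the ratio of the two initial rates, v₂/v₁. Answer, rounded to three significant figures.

1.31

Since Vmax cancels, v₂/v₁ = [S]₂(Km+[S]₁) / [S]₁(Km+[S]₂).
= 22.1×(2.18+4.92) / (4.92×(2.18+22.1)) = 156.9/119.5 = 1.31.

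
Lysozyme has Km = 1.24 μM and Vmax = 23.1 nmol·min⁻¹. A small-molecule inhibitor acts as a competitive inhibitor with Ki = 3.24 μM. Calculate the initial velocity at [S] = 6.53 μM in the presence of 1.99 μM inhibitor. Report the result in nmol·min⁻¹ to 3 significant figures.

With α = 1 + [I]/Ki = 1 + 1.99/3.24 = 1.614, the competitive rate law is v = Vmax[S] / (αKm + [S]).
v = 23.1×6.53 / (1.614×1.24 + 6.53) = 150.8/8.532 = 17.7 nmol·min⁻¹.

17.7 nmol·min⁻¹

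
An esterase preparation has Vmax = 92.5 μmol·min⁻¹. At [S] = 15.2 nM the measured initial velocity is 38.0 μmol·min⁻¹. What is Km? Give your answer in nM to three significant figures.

21.8 nM

v/Vmax = 38.0/92.5 = 0.4108 = [S]/(Km+[S]).
So Km + [S] = [S]/0.4108 = 37.00 nM, giving Km = 37.00 − 15.2 = 21.8 nM.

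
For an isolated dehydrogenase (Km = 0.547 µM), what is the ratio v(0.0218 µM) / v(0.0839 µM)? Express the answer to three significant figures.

The fractional saturations are [S]/(Km+[S]) = 0.0839/0.6309 = 0.1330 and 0.0218/0.5688 = 0.03833.
v₂/v₁ is just their ratio: 0.03833/0.1330 = 0.288.

0.288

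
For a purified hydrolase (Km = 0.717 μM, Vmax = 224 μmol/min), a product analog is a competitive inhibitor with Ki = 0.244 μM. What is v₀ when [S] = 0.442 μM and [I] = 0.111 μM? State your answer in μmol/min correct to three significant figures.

66.7 μmol/min

α = 1 + [I]/Ki = 1 + 0.111/0.244 = 1.455.
For a competitive inhibitor, Vmax is unchanged and the apparent Km becomes α·Km: Km,app = 1.04 μM, Vmax,app = 224 μmol/min.
v = Vmax,app·[S]/(Km,app + [S]) = 224 × 0.442/(1.04 + 0.442) = 66.7 μmol/min.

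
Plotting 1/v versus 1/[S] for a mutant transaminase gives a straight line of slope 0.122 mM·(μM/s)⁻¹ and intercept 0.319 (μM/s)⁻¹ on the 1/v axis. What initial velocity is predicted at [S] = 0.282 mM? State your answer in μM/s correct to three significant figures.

The y-intercept is 1/Vmax, so Vmax = 1/0.319 = 3.13 μM/s.
The slope is Km/Vmax, so Km = 0.122 × 3.13 = 0.382 mM.
Then v = 3.13 × 0.282/(0.382 + 0.282) = 1.33 μM/s.

1.33 μM/s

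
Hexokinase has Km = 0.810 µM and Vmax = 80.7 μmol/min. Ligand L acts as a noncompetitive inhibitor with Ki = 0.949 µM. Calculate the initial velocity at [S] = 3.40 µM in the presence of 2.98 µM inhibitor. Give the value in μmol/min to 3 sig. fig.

α = 1 + [I]/Ki = 1 + 2.98/0.949 = 4.140.
For a noncompetitive inhibitor, Vmax is reduced to Vmax/α while Km is unchanged: Km,app = 0.810 µM, Vmax,app = 19.5 μmol/min.
v = Vmax,app·[S]/(Km,app + [S]) = 19.5 × 3.40/(0.810 + 3.40) = 15.7 μmol/min.

15.7 μmol/min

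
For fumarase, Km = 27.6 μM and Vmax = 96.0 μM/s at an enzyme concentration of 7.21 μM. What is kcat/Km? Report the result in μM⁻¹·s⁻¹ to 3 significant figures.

kcat = Vmax/[E]total = 96.0/7.21 = 13.3 s⁻¹.
kcat/Km = 13.3/27.6 = 0.482 μM⁻¹·s⁻¹.

0.482 μM⁻¹·s⁻¹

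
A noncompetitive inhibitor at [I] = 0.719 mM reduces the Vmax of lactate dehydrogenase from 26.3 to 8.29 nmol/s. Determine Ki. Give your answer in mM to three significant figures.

0.331 mM

Noncompetitive: Vmax,app = Vmax/α with α = 1 + [I]/Ki.
α = Vmax/Vmax,app = 26.3/8.29 = 3.172.
Ki = [I]/(α − 1) = 0.719/2.172 = 0.331 mM.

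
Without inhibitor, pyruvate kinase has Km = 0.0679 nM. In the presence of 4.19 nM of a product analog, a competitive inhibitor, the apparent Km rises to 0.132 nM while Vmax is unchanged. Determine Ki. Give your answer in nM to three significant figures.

4.44 nM

Competitive: Km,app = α·Km with α = 1 + [I]/Ki.
α = Km,app/Km = 0.132/0.0679 = 1.944.
Ki = [I]/(α − 1) = 4.19/0.9440 = 4.44 nM.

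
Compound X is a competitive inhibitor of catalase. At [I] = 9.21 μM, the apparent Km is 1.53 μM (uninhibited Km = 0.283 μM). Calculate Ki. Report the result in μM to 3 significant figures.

Competitive: Km,app = α·Km with α = 1 + [I]/Ki.
α = Km,app/Km = 1.53/0.283 = 5.406.
Ki = [I]/(α − 1) = 9.21/4.406 = 2.09 μM.

2.09 μM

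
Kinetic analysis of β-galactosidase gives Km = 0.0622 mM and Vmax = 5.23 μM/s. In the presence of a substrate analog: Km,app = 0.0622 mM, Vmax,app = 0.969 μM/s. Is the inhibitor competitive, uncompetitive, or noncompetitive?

Vmax decreases (5.23 → 0.969 μM/s) while Km is unchanged — pure noncompetitive inhibition.

noncompetitive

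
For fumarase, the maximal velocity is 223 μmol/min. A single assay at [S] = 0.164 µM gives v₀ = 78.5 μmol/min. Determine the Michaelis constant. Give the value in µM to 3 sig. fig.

v/Vmax = 78.5/223 = 0.3520 = [S]/(Km+[S]).
So Km + [S] = [S]/0.3520 = 0.4659 µM, giving Km = 0.4659 − 0.164 = 0.302 µM.

0.302 µM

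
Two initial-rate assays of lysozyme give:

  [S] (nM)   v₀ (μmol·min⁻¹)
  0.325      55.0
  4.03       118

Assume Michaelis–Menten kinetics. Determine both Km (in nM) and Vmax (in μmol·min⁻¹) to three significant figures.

In reciprocal form, 1/v = (Km/Vmax)·(1/[S]) + 1/Vmax. The two points give (1/[S], 1/v) = (3.077, 0.01818) and (0.2481, 0.008475).
Slope = (0.01818 − 0.008475)/(3.077 − 0.2481) = 0.003432; intercept = 0.01818 − 0.003432×3.077 = 0.007623.
Vmax = 1/intercept = 131 μmol·min⁻¹; Km = slope × Vmax = 0.003432 × 131 = 0.450 nM.

Km = 0.450 nM; Vmax = 131 μmol·min⁻¹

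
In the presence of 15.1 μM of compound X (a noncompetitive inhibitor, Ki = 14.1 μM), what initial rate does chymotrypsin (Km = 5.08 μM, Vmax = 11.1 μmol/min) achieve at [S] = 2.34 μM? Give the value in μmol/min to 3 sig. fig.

1.69 μmol/min

α = 1 + [I]/Ki = 1 + 15.1/14.1 = 2.071.
For a noncompetitive inhibitor, Vmax is reduced to Vmax/α while Km is unchanged: Km,app = 5.08 μM, Vmax,app = 5.36 μmol/min.
v = Vmax,app·[S]/(Km,app + [S]) = 5.36 × 2.34/(5.08 + 2.34) = 1.69 μmol/min.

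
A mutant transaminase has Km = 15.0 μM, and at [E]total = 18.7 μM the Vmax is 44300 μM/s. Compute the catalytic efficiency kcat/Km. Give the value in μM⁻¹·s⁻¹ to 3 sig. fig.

kcat = Vmax/[E]total = 44300/18.7 = 2370 s⁻¹.
kcat/Km = 2370/15.0 = 158 μM⁻¹·s⁻¹.

158 μM⁻¹·s⁻¹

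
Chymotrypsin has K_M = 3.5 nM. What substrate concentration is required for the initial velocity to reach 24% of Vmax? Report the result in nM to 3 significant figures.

1.11 nM

v/Vmax = [S]/(Km+[S]) = 0.24, so [S] = Km·0.24/(1 − 0.24) = 3.5 × 0.3158.
[S] = 1.11 nM.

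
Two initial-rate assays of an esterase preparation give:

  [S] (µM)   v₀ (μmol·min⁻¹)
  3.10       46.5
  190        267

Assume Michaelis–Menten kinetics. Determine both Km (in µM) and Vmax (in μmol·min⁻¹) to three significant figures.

From v = Vmax[S]/(Km+[S]), each point gives Vmax = v(Km+[S])/[S].
Equating: 46.5(Km+3.10)/3.10 = 267(Km+190)/190.
15.00·Km + 46.5 = 1.405·Km + 267, so (15.00 − 1.405)·Km = 267 − 46.5.
Km = 220.5/13.59 = 16.2 µM; then Vmax = 46.5(16.2+3.10)/3.10 = 290 μmol·min⁻¹.

Km = 16.2 µM; Vmax = 290 μmol·min⁻¹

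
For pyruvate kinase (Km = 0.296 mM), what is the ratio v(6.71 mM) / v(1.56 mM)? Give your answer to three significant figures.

1.14

Since Vmax cancels, v₂/v₁ = [S]₂(Km+[S]₁) / [S]₁(Km+[S]₂).
= 6.71×(0.296+1.56) / (1.56×(0.296+6.71)) = 12.45/10.93 = 1.14.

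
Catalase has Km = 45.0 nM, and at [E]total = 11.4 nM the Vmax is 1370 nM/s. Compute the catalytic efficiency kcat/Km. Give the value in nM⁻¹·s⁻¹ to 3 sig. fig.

2.67 nM⁻¹·s⁻¹

kcat = Vmax/[E]total = 1370/11.4 = 120 s⁻¹.
kcat/Km = 120/45.0 = 2.67 nM⁻¹·s⁻¹.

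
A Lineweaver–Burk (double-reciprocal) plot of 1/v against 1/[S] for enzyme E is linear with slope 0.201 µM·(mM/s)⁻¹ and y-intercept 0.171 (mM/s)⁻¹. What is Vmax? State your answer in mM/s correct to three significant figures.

The y-intercept of a Lineweaver–Burk plot equals 1/Vmax, so Vmax = 1/0.171 = 5.85 mM/s.

5.85 mM/s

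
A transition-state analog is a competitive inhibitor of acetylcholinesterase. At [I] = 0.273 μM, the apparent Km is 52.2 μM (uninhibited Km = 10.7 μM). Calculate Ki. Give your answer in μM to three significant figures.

Competitive: Km,app = α·Km with α = 1 + [I]/Ki.
α = Km,app/Km = 52.2/10.7 = 4.879.
Ki = [I]/(α − 1) = 0.273/3.879 = 0.0704 μM.

0.0704 μM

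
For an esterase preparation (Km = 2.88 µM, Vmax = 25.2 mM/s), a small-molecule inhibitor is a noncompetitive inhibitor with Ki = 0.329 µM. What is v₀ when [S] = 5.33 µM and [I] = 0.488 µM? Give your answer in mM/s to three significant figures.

6.59 mM/s

With α = 1 + [I]/Ki = 1 + 0.488/0.329 = 2.483, the noncompetitive rate law is v = (Vmax/α)·[S] / (Km + [S]).
v = (25.2/2.483)×5.33 / (2.88 + 5.33) = 54.09/8.210 = 6.59 mM/s.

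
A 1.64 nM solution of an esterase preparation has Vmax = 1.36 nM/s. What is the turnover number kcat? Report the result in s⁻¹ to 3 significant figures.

kcat = Vmax/[E]total = 1.36 nM/s / 1.64 nM = 0.829 s⁻¹.

0.829 s⁻¹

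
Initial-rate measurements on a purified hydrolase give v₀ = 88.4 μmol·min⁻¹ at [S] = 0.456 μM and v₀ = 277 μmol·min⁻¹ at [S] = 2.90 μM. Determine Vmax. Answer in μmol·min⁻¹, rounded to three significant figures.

In reciprocal form, 1/v = (Km/Vmax)·(1/[S]) + 1/Vmax. The two points give (1/[S], 1/v) = (2.193, 0.01131) and (0.3448, 0.003610).
Slope = (0.01131 − 0.003610)/(2.193 − 0.3448) = 0.004167; intercept = 0.01131 − 0.004167×2.193 = 0.002173.
Vmax = 1/intercept = 460 μmol·min⁻¹; Km = slope × Vmax = 0.004167 × 460 = 1.92 μM.

460 μmol·min⁻¹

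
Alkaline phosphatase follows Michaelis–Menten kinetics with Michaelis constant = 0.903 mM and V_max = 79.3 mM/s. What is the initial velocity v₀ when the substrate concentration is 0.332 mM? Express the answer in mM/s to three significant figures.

[S]/(Km+[S]) = 0.332/1.235 = 0.2688, the fractional saturation.
v = 0.2688 × Vmax = 0.2688 × 79.3 = 21.3 mM/s.

21.3 mM/s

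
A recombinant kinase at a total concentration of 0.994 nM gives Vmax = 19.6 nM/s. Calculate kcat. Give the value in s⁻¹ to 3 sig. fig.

19.7 s⁻¹

kcat = Vmax/[E]total = 19.6 nM/s / 0.994 nM = 19.7 s⁻¹.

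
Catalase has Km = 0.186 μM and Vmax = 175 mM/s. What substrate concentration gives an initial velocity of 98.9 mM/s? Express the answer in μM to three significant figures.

Rearranging v = Vmax[S]/(Km+[S]) gives [S] = Km·v/(Vmax − v).
[S] = 0.186 × 98.9 / (175 − 98.9) = 18.40/76.10 = 0.242 μM.

0.242 μM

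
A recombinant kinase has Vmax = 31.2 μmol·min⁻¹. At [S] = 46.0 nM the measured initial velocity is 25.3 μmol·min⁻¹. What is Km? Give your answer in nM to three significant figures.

v/Vmax = 25.3/31.2 = 0.8109 = [S]/(Km+[S]).
So Km + [S] = [S]/0.8109 = 56.73 nM, giving Km = 56.73 − 46.0 = 10.7 nM.

10.7 nM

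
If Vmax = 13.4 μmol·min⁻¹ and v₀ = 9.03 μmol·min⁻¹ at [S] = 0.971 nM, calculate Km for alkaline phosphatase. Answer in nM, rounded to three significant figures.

0.470 nM

v/Vmax = 9.03/13.4 = 0.6739 = [S]/(Km+[S]).
So Km + [S] = [S]/0.6739 = 1.441 nM, giving Km = 1.441 − 0.971 = 0.470 nM.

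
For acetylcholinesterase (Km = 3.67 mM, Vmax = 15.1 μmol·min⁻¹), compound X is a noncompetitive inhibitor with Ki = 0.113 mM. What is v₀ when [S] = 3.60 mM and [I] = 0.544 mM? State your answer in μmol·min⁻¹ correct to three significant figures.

1.29 μmol·min⁻¹

With α = 1 + [I]/Ki = 1 + 0.544/0.113 = 5.814, the noncompetitive rate law is v = (Vmax/α)·[S] / (Km + [S]).
v = (15.1/5.814)×3.60 / (3.67 + 3.60) = 9.350/7.270 = 1.29 μmol·min⁻¹.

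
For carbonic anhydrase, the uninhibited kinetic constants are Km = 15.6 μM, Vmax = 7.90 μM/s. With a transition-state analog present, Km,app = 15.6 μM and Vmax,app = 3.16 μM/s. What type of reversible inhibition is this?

Vmax decreases (7.90 → 3.16 μM/s) while Km is unchanged — pure noncompetitive inhibition.

noncompetitive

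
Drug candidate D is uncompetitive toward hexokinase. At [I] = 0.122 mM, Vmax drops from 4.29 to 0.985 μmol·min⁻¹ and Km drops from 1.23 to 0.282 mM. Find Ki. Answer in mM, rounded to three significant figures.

0.0364 mM

Uncompetitive: Vmax,app = Vmax/α (and Km,app = Km/α) with α = 1 + [I]/Ki.
α = Vmax/Vmax,app = 4.29/0.985 = 4.355.
Ki = [I]/(α − 1) = 0.122/3.355 = 0.0364 mM.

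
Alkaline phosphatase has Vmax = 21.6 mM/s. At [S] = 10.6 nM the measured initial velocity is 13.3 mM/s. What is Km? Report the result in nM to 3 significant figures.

v/Vmax = 13.3/21.6 = 0.6157 = [S]/(Km+[S]).
So Km + [S] = [S]/0.6157 = 17.22 nM, giving Km = 17.22 − 10.6 = 6.62 nM.

6.62 nM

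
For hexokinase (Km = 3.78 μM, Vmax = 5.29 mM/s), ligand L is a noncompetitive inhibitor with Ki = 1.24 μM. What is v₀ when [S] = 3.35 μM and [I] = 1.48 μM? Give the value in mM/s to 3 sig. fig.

1.13 mM/s

With α = 1 + [I]/Ki = 1 + 1.48/1.24 = 2.194, the noncompetitive rate law is v = (Vmax/α)·[S] / (Km + [S]).
v = (5.29/2.194)×3.35 / (3.78 + 3.35) = 8.079/7.130 = 1.13 mM/s.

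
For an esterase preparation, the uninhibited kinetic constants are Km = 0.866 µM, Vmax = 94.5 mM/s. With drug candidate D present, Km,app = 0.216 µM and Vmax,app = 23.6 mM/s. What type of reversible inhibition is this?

uncompetitive

Both Km and Vmax decrease by the same factor (~4.00-fold) — characteristic of uncompetitive inhibition.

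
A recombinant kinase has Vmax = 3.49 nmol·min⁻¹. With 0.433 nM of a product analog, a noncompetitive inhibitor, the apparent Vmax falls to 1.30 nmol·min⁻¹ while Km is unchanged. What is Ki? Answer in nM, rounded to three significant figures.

0.257 nM

Noncompetitive: Vmax,app = Vmax/α with α = 1 + [I]/Ki.
α = Vmax/Vmax,app = 3.49/1.30 = 2.685.
Ki = [I]/(α − 1) = 0.433/1.685 = 0.257 nM.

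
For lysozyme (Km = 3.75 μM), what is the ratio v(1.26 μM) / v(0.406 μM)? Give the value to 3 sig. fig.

The fractional saturations are [S]/(Km+[S]) = 0.406/4.156 = 0.09769 and 1.26/5.010 = 0.2515.
v₂/v₁ is just their ratio: 0.2515/0.09769 = 2.57.

2.57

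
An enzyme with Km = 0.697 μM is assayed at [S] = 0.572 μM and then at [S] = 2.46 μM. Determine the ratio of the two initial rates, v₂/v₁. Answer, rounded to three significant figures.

1.73

The fractional saturations are [S]/(Km+[S]) = 0.572/1.269 = 0.4507 and 2.46/3.157 = 0.7792.
v₂/v₁ is just their ratio: 0.7792/0.4507 = 1.73.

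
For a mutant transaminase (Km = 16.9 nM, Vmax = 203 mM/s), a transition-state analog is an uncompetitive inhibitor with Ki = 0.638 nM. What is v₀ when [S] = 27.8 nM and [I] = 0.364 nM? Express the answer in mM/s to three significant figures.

With α = 1 + [I]/Ki = 1 + 0.364/0.638 = 1.571, the uncompetitive rate law is v = (Vmax/α)·[S] / (Km/α + [S]).
v = (203/1.571)×27.8 / (16.9/1.571 + 27.8) = 3593/38.56 = 93.2 mM/s.

93.2 mM/s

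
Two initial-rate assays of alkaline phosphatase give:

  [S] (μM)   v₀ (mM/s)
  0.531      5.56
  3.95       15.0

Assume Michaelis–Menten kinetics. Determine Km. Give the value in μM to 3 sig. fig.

1.41 μM

In reciprocal form, 1/v = (Km/Vmax)·(1/[S]) + 1/Vmax. The two points give (1/[S], 1/v) = (1.883, 0.1799) and (0.2532, 0.06667).
Slope = (0.1799 − 0.06667)/(1.883 − 0.2532) = 0.06944; intercept = 0.1799 − 0.06944×1.883 = 0.04909.
Vmax = 1/intercept = 20.4 mM/s; Km = slope × Vmax = 0.06944 × 20.4 = 1.41 μM.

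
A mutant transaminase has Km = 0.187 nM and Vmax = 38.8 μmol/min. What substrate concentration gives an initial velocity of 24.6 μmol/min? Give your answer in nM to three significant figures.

0.324 nM

Rearranging v = Vmax[S]/(Km+[S]) gives [S] = Km·v/(Vmax − v).
[S] = 0.187 × 24.6 / (38.8 − 24.6) = 4.600/14.20 = 0.324 nM.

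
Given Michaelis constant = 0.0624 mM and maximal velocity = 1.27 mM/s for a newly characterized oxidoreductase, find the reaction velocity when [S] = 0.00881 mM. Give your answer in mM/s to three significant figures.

[S]/(Km+[S]) = 0.00881/0.07121 = 0.1237, the fractional saturation.
v = 0.1237 × Vmax = 0.1237 × 1.27 = 0.157 mM/s.

0.157 mM/s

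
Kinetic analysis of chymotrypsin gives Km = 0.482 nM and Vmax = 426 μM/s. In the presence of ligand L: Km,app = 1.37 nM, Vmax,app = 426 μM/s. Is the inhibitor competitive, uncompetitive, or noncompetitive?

competitive

Km increases (0.482 → 1.37 nM) while Vmax is unchanged — the hallmark of competitive inhibition.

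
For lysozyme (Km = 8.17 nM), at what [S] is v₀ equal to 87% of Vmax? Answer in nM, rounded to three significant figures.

54.7 nM

v/Vmax = [S]/(Km+[S]) = 0.87, so [S] = Km·0.87/(1 − 0.87) = 8.17 × 6.692.
[S] = 54.7 nM.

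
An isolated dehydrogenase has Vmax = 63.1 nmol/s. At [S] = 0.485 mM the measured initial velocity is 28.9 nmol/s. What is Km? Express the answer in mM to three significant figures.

From v = Vmax[S]/(Km+[S]), Km = [S](Vmax − v)/v.
Km = 0.485 × (63.1 − 28.9) / 28.9 = 16.59/28.9 = 0.574 mM.

0.574 mM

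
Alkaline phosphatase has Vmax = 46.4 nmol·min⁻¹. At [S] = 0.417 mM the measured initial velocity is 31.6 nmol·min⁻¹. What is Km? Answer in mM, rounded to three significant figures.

From v = Vmax[S]/(Km+[S]), Km = [S](Vmax − v)/v.
Km = 0.417 × (46.4 − 31.6) / 31.6 = 6.172/31.6 = 0.195 mM.

0.195 mM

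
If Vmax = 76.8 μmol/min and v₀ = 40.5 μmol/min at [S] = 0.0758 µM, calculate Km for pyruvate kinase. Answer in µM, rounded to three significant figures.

From v = Vmax[S]/(Km+[S]), Km = [S](Vmax − v)/v.
Km = 0.0758 × (76.8 − 40.5) / 40.5 = 2.752/40.5 = 0.0679 µM.

0.0679 µM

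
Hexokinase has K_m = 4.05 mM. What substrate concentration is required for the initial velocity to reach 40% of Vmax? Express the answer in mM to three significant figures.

2.70 mM

v/Vmax = [S]/(Km+[S]) = 0.4, so [S] = Km·0.4/(1 − 0.4) = 4.05 × 0.6667.
[S] = 2.70 mM.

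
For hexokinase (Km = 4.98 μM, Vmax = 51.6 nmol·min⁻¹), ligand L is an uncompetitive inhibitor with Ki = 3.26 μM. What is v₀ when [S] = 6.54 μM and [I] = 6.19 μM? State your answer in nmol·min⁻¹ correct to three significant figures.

14.1 nmol·min⁻¹

With α = 1 + [I]/Ki = 1 + 6.19/3.26 = 2.899, the uncompetitive rate law is v = (Vmax/α)·[S] / (Km/α + [S]).
v = (51.6/2.899)×6.54 / (4.98/2.899 + 6.54) = 116.4/8.258 = 14.1 nmol·min⁻¹.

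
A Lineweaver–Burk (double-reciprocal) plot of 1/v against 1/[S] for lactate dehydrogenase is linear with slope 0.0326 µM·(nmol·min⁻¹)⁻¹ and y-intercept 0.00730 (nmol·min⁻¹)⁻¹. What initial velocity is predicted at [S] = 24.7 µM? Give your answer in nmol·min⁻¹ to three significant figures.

116 nmol·min⁻¹

The y-intercept is 1/Vmax, so Vmax = 1/0.00730 = 137 nmol·min⁻¹.
The slope is Km/Vmax, so Km = 0.0326 × 137 = 4.47 µM.
Then v = 137 × 24.7/(4.47 + 24.7) = 116 nmol·min⁻¹.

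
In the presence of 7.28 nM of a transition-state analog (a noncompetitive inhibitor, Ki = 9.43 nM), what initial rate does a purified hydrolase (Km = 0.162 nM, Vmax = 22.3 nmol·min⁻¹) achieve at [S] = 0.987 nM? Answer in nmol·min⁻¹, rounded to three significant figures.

α = 1 + [I]/Ki = 1 + 7.28/9.43 = 1.772.
For a noncompetitive inhibitor, Vmax is reduced to Vmax/α while Km is unchanged: Km,app = 0.162 nM, Vmax,app = 12.6 nmol·min⁻¹.
v = Vmax,app·[S]/(Km,app + [S]) = 12.6 × 0.987/(0.162 + 0.987) = 10.8 nmol·min⁻¹.

10.8 nmol·min⁻¹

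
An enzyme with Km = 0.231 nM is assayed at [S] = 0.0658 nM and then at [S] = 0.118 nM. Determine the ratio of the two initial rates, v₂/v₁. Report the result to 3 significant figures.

Since Vmax cancels, v₂/v₁ = [S]₂(Km+[S]₁) / [S]₁(Km+[S]₂).
= 0.118×(0.231+0.0658) / (0.0658×(0.231+0.118)) = 0.03502/0.02296 = 1.53.

1.53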